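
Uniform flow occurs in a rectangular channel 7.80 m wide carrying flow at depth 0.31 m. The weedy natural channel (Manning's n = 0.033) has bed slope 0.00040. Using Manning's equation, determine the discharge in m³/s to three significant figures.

0.638 m³/s

A = b·y = 7.80 × 0.31 = 2.418 m²
P = b + 2y = 7.80 + 2×0.31 = 8.420 m
R = A/P = 2.418/8.420 = 0.2872 m
Q = (1/n)·A·R^(2/3)·S^(1/2) = (1/0.033) × 2.418 × 0.2872^(2/3) × 0.00040^(1/2) = 0.6379 m³/s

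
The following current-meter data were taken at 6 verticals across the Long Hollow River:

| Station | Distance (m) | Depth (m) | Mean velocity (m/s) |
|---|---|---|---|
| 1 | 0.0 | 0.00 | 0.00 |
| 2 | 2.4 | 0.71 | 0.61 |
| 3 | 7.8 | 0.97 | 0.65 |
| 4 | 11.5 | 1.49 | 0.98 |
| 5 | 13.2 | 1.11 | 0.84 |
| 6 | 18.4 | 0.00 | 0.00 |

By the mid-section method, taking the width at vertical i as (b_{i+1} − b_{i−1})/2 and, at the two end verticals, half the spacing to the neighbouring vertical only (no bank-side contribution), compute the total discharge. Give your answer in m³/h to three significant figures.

42200 m³/h

w_2 = (7.8 − 0.0)/2 = 3.9 m; q_2 = 0.61 × 0.71 × 3.9 = 1.689 m³/s
w_3 = (11.5 − 2.4)/2 = 4.55 m; q_3 = 0.65 × 0.97 × 4.55 = 2.869 m³/s
w_4 = (13.2 − 7.8)/2 = 2.7 m; q_4 = 0.98 × 1.49 × 2.7 = 3.943 m³/s
w_5 = (18.4 − 11.5)/2 = 3.45 m; q_5 = 0.84 × 1.11 × 3.45 = 3.217 m³/s
Stations 1, 6 contribute zero (depth or velocity is 0).
Q = Σ qᵢ = 11.72 m³/s
= 11.72 × 3600 = 42180 m³/h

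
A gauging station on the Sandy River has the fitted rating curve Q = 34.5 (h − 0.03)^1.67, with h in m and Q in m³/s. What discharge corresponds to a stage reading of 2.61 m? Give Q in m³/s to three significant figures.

168 m³/s

Q = 34.5 × (2.61 − 0.03)^1.67 = 34.5 × 2.58^1.67 = 168.0 m³/s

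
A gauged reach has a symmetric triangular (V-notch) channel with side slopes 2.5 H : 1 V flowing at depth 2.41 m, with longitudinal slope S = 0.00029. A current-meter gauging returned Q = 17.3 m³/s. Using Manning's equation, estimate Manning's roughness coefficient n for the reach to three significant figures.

A = z·y² = 2.5×2.41² = 14.52 m²
P = 2y√(1+z²) = 2×2.41×√(1+2.5²) = 12.98 m
R = A/P = 14.52/12.98 = 1.119 m
n = (1/Q)·A·R^(2/3)·S^(1/2) = (1/17.3) × 14.52 × 1.078 × 0.01703 = 0.01540

0.0154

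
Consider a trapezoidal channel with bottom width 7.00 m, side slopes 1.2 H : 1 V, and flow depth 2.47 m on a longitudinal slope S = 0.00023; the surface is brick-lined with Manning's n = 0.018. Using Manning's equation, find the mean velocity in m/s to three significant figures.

1.19 m/s

A = (b + z·y)·y = (7.00 + 1.2×2.47)×2.47 = 24.61 m²
P = b + 2y√(1+z²) = 7.00 + 2×2.47×√(1+1.2²) = 14.72 m
R = A/P = 24.61/14.72 = 1.672 m
Q = (1/n)·A·R^(2/3)·S^(1/2) = (1/0.018) × 24.61 × 1.672^(2/3) × 0.00023^(1/2) = 29.21 m³/s
V = Q/A = 29.21/24.61 = 1.187 m/s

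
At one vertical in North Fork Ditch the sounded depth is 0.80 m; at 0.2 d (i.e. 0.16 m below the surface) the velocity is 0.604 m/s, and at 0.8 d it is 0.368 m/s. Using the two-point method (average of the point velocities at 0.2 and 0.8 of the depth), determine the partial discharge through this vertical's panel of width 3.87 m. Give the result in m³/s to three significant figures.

v̄ = (0.604 + 0.368) / 2 = 0.4860 m/s
q = v̄ × d × w = 0.4860 × 0.80 × 3.87 = 1.505 m³/s

1.50 m³/s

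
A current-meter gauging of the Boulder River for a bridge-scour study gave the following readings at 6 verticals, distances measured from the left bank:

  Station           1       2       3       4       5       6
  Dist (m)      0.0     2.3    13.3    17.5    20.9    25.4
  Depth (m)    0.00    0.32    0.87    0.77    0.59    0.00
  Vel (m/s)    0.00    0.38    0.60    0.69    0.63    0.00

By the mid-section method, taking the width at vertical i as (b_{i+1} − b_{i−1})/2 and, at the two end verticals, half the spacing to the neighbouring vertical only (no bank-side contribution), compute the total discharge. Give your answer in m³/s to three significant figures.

w_2 = (13.3 − 0.0)/2 = 6.65 m; q_2 = 0.38 × 0.32 × 6.65 = 0.8086 m³/s
w_3 = (17.5 − 2.3)/2 = 7.6 m; q_3 = 0.60 × 0.87 × 7.6 = 3.967 m³/s
w_4 = (20.9 − 13.3)/2 = 3.8 m; q_4 = 0.69 × 0.77 × 3.8 = 2.019 m³/s
w_5 = (25.4 − 17.5)/2 = 3.95 m; q_5 = 0.63 × 0.59 × 3.95 = 1.468 m³/s
Stations 1, 6 contribute zero (depth or velocity is 0).
Q = Σ qᵢ = 8.263 m³/s

8.26 m³/s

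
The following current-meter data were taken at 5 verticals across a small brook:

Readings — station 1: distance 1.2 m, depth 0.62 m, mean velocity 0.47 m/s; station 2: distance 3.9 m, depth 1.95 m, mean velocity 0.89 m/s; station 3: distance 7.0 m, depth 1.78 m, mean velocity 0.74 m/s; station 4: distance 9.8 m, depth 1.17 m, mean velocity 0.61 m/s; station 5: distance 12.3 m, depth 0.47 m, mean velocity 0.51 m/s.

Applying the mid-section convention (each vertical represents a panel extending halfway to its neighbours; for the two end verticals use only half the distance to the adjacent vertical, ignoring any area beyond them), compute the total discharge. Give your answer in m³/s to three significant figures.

11.5 m³/s

w_1 = (3.9 − 1.2)/2 = 1.35 m; q_1 = 0.47 × 0.62 × 1.35 = 0.3934 m³/s
w_2 = (7.0 − 1.2)/2 = 2.9 m; q_2 = 0.89 × 1.95 × 2.9 = 5.033 m³/s
w_3 = (9.8 − 3.9)/2 = 2.95 m; q_3 = 0.74 × 1.78 × 2.95 = 3.886 m³/s
w_4 = (12.3 − 7.0)/2 = 2.65 m; q_4 = 0.61 × 1.17 × 2.65 = 1.891 m³/s
w_5 = (12.3 − 9.8)/2 = 1.25 m; q_5 = 0.51 × 0.47 × 1.25 = 0.2996 m³/s
Q = Σ qᵢ = 11.50 m³/s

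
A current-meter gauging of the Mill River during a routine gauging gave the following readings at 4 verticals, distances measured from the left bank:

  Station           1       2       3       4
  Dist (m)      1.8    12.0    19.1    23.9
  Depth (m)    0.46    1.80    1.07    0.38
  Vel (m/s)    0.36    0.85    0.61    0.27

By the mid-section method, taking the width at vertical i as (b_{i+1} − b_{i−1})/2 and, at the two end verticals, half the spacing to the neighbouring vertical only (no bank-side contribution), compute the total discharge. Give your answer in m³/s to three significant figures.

w_1 = (12.0 − 1.8)/2 = 5.1 m; q_1 = 0.36 × 0.46 × 5.1 = 0.8446 m³/s
w_2 = (19.1 − 1.8)/2 = 8.65 m; q_2 = 0.85 × 1.80 × 8.65 = 13.23 m³/s
w_3 = (23.9 − 12.0)/2 = 5.95 m; q_3 = 0.61 × 1.07 × 5.95 = 3.884 m³/s
w_4 = (23.9 − 19.1)/2 = 2.4 m; q_4 = 0.27 × 0.38 × 2.4 = 0.2462 m³/s
Q = Σ qᵢ = 18.21 m³/s

18.2 m³/s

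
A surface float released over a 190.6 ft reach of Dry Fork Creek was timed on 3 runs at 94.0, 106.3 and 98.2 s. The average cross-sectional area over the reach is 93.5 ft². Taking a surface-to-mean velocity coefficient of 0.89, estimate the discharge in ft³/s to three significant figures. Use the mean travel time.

159 ft³/s

t̄ = (94.0 + 106.3 + 98.2) / 3 = 99.5 s
v_surface = L / t̄ = 190.6 / 99.5 = 1.916 ft/s
v_mean = 0.89 × 1.916 = 1.705 ft/s
Q = A × v_mean = 93.5 × 1.705 = 159.4 ft³/s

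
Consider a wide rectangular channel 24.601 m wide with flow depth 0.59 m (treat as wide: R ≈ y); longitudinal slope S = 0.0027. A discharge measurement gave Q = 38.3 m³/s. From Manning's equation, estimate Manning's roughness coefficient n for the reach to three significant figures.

0.0139

A = b·y = 24.601 × 0.59 = 14.51 m²
Wide channel: R ≈ y = 0.59 m
n = (1/Q)·A·R^(2/3)·S^(1/2) = (1/38.3) × 14.51 × 0.7035 × 0.05196 = 0.01385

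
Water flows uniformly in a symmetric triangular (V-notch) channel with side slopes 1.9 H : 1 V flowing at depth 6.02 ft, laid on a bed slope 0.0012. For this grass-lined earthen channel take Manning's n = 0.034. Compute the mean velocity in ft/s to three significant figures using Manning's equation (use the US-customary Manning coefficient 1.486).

A = z·y² = 1.9×6.02² = 68.86 ft²
P = 2y√(1+z²) = 2×6.02×√(1+1.9²) = 25.85 ft
R = A/P = 68.86/25.85 = 2.664 ft
Q = (1.486/n)·A·R^(2/3)·S^(1/2) = (1.486/0.034) × 68.86 × 2.664^(2/3) × 0.0012^(1/2) = 200.3 ft³/s
V = Q/A = 200.3/68.86 = 2.909 ft/s

2.91 ft/s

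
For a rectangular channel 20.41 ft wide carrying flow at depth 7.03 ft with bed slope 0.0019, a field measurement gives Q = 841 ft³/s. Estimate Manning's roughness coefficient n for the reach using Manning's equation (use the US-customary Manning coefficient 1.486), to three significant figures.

0.0286

A = b·y = 20.41 × 7.03 = 143.5 ft²
P = b + 2y = 20.41 + 2×7.03 = 34.47 ft
R = A/P = 143.5/34.47 = 4.163 ft
n = (1.486/Q)·A·R^(2/3)·S^(1/2) = (1.486/841) × 143.5 × 2.588 × 0.04359 = 0.02860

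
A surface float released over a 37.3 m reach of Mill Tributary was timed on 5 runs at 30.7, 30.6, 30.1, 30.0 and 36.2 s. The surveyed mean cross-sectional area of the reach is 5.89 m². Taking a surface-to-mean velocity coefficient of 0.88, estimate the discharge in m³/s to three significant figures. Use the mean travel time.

6.13 m³/s

t̄ = (30.7 + 30.6 + 30.1 + 30.0 + 36.2) / 5 = 31.52 s
v_surface = L / t̄ = 37.3 / 31.52 = 1.183 m/s
v_mean = 0.88 × 1.183 = 1.041 m/s
Q = A × v_mean = 5.89 × 1.041 = 6.134 m³/s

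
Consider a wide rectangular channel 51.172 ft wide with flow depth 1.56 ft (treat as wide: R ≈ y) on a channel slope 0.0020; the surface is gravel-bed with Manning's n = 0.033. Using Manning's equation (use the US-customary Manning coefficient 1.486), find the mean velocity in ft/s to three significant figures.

A = b·y = 51.172 × 1.56 = 79.83 ft²
Wide channel: R ≈ y = 1.56 ft
Q = (1.486/n)·A·R^(2/3)·S^(1/2) = (1.486/0.033) × 79.83 × 1.560^(2/3) × 0.0020^(1/2) = 216.2 ft³/s
V = Q/A = 216.2/79.83 = 2.709 ft/s

2.71 ft/s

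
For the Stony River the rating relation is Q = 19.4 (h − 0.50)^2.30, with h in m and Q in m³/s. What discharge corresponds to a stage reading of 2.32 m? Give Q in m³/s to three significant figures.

76.9 m³/s

Q = 19.4 × (2.32 − 0.50)^2.30 = 19.4 × 1.82^2.30 = 76.91 m³/s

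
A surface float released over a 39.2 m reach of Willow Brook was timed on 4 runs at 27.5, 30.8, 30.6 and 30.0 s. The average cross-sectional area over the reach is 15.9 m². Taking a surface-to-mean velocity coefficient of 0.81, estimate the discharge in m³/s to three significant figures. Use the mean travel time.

17.0 m³/s

t̄ = (27.5 + 30.8 + 30.6 + 30.0) / 4 = 29.725 s
v_surface = L / t̄ = 39.2 / 29.725 = 1.319 m/s
v_mean = 0.81 × 1.319 = 1.068 m/s
Q = A × v_mean = 15.9 × 1.068 = 16.98 m³/s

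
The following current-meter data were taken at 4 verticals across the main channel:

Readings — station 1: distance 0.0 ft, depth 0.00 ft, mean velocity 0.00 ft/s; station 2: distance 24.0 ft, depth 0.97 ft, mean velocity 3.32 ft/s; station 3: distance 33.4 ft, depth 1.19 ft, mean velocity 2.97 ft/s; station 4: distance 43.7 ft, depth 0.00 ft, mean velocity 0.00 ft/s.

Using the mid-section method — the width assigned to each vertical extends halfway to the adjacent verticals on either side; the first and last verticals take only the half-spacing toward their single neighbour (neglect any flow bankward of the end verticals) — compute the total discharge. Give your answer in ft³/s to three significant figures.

88.6 ft³/s

w_2 = (33.4 − 0.0)/2 = 16.7 ft; q_2 = 3.32 × 0.97 × 16.7 = 53.78 ft³/s
w_3 = (43.7 − 24.0)/2 = 9.85 ft; q_3 = 2.97 × 1.19 × 9.85 = 34.81 ft³/s
Stations 1, 4 contribute zero (depth or velocity is 0).
Q = Σ qᵢ = 88.59 ft³/s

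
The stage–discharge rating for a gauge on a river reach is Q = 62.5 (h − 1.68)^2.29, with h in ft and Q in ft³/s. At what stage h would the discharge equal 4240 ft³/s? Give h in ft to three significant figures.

7.99 ft

h − h₀ = (Q/C)^(1/b) = (4240/62.5)^(1/2.29) = 6.306 ft
h = 1.68 + 6.306 = 7.986 ft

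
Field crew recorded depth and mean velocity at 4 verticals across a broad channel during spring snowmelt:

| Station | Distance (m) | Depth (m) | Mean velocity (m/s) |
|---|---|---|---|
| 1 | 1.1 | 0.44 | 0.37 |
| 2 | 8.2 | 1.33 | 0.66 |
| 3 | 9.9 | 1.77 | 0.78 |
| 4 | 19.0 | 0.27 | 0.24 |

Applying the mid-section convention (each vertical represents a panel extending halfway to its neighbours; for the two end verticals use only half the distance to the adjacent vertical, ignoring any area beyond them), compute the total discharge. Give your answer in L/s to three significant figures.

12200 L/s

w_1 = (8.2 − 1.1)/2 = 3.55 m; q_1 = 0.37 × 0.44 × 3.55 = 0.5779 m³/s
w_2 = (9.9 − 1.1)/2 = 4.4 m; q_2 = 0.66 × 1.33 × 4.4 = 3.862 m³/s
w_3 = (19.0 − 8.2)/2 = 5.4 m; q_3 = 0.78 × 1.77 × 5.4 = 7.455 m³/s
w_4 = (19.0 − 9.9)/2 = 4.55 m; q_4 = 0.24 × 0.27 × 4.55 = 0.2948 m³/s
Q = Σ qᵢ = 12.19 m³/s
= 12.19 × 1000 = 12190 L/s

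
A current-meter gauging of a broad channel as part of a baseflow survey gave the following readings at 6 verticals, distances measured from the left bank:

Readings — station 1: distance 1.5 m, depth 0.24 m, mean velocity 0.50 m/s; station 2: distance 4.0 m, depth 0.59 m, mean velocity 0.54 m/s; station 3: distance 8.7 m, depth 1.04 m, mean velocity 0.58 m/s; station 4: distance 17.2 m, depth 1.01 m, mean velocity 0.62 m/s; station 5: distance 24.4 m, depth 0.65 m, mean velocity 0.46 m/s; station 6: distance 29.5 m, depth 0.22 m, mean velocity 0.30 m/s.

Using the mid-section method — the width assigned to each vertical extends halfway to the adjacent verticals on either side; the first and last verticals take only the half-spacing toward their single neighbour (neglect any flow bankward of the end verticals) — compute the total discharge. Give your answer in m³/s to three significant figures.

12.2 m³/s

w_1 = (4.0 − 1.5)/2 = 1.25 m; q_1 = 0.50 × 0.24 × 1.25 = 0.1500 m³/s
w_2 = (8.7 − 1.5)/2 = 3.6 m; q_2 = 0.54 × 0.59 × 3.6 = 1.147 m³/s
w_3 = (17.2 − 4.0)/2 = 6.6 m; q_3 = 0.58 × 1.04 × 6.6 = 3.981 m³/s
w_4 = (24.4 − 8.7)/2 = 7.85 m; q_4 = 0.62 × 1.01 × 7.85 = 4.916 m³/s
w_5 = (29.5 − 17.2)/2 = 6.15 m; q_5 = 0.46 × 0.65 × 6.15 = 1.839 m³/s
w_6 = (29.5 − 24.4)/2 = 2.55 m; q_6 = 0.30 × 0.22 × 2.55 = 0.1683 m³/s
Q = Σ qᵢ = 12.20 m³/s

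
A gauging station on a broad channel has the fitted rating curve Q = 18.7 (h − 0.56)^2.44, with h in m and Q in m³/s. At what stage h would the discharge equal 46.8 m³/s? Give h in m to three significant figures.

2.02 m

h − h₀ = (Q/C)^(1/b) = (46.8/18.7)^(1/2.44) = 1.456 m
h = 0.56 + 1.456 = 2.016 m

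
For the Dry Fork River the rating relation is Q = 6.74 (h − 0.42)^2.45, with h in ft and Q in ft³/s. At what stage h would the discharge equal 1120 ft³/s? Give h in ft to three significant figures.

8.48 ft

h − h₀ = (Q/C)^(1/b) = (1120/6.74)^(1/2.45) = 8.060 ft
h = 0.42 + 8.060 = 8.480 ft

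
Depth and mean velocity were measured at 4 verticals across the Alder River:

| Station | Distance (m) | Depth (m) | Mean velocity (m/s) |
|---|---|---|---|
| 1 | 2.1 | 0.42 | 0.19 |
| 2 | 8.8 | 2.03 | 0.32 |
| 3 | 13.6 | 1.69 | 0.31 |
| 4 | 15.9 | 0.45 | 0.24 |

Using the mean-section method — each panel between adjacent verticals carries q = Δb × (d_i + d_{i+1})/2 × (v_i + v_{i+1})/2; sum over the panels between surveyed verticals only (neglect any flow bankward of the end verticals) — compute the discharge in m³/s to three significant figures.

Panel 1-2: Δb = 6.7 m, d̄ = (0.42+2.03)/2 = 1.225, v̄ = (0.19+0.32)/2 = 0.255 → q = 6.7×1.225×0.255 = 2.093 m³/s
Panel 2-3: Δb = 4.8 m, d̄ = (2.03+1.69)/2 = 1.86, v̄ = (0.32+0.31)/2 = 0.315 → q = 4.8×1.86×0.315 = 2.812 m³/s
Panel 3-4: Δb = 2.3 m, d̄ = (1.69+0.45)/2 = 1.07, v̄ = (0.31+0.24)/2 = 0.275 → q = 2.3×1.07×0.275 = 0.6768 m³/s
Q = Σ q = 5.582 m³/s

5.58 m³/s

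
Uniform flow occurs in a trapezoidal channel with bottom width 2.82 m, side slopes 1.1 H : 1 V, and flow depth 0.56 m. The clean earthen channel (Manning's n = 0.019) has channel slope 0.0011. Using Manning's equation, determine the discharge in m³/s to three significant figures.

1.91 m³/s

A = (b + z·y)·y = (2.82 + 1.1×0.56)×0.56 = 1.924 m²
P = b + 2y√(1+z²) = 2.82 + 2×0.56×√(1+1.1²) = 4.485 m
R = A/P = 1.924/4.485 = 0.4290 m
Q = (1/n)·A·R^(2/3)·S^(1/2) = (1/0.019) × 1.924 × 0.4290^(2/3) × 0.0011^(1/2) = 1.911 m³/s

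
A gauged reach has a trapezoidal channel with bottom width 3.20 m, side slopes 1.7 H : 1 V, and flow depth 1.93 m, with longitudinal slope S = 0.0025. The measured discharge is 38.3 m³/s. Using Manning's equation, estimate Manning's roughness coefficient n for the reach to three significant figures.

A = (b + z·y)·y = (3.20 + 1.7×1.93)×1.93 = 12.51 m²
P = b + 2y√(1+z²) = 3.20 + 2×1.93×√(1+1.7²) = 10.81 m
R = A/P = 12.51/10.81 = 1.157 m
n = (1/Q)·A·R^(2/3)·S^(1/2) = (1/38.3) × 12.51 × 1.102 × 0.05000 = 0.01799

0.0180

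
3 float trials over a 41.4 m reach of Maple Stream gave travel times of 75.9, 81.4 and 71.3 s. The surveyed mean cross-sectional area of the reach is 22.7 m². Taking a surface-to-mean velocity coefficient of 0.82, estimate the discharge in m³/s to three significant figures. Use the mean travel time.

t̄ = (75.9 + 81.4 + 71.3) / 3 = 76.2 s
v_surface = L / t̄ = 41.4 / 76.2 = 0.5433 m/s
v_mean = 0.82 × 0.5433 = 0.4455 m/s
Q = A × v_mean = 22.7 × 0.4455 = 10.11 m³/s

10.1 m³/s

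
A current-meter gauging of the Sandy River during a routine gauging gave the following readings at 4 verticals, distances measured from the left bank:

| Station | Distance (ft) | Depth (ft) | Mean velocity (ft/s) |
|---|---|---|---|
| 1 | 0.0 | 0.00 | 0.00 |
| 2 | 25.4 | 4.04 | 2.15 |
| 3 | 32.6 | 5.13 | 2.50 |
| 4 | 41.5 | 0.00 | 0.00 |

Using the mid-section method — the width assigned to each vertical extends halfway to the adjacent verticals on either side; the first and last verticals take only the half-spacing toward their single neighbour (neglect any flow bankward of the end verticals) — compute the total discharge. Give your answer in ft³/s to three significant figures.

w_2 = (32.6 − 0.0)/2 = 16.3 ft; q_2 = 2.15 × 4.04 × 16.3 = 141.6 ft³/s
w_3 = (41.5 − 25.4)/2 = 8.05 ft; q_3 = 2.50 × 5.13 × 8.05 = 103.2 ft³/s
Stations 1, 4 contribute zero (depth or velocity is 0).
Q = Σ qᵢ = 244.8 ft³/s

245 ft³/s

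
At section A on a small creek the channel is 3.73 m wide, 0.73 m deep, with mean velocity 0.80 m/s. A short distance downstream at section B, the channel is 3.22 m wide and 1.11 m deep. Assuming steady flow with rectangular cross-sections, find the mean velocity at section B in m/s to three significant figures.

0.609 m/s

Q = A₁V₁ = (3.73×0.73) × 0.80 = 2.178 m³/s
A₂ = 3.22 × 1.11 = 3.574 m²
V₂ = Q/A₂ = 2.178/3.574 = 0.6095 m/s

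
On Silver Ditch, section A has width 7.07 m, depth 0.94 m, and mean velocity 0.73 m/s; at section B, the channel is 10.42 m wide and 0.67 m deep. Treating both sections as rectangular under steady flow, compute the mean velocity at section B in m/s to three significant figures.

Q = A₁V₁ = (7.07×0.94) × 0.73 = 4.851 m³/s
A₂ = 10.42 × 0.67 = 6.981 m²
V₂ = Q/A₂ = 4.851/6.981 = 0.6949 m/s

0.695 m/s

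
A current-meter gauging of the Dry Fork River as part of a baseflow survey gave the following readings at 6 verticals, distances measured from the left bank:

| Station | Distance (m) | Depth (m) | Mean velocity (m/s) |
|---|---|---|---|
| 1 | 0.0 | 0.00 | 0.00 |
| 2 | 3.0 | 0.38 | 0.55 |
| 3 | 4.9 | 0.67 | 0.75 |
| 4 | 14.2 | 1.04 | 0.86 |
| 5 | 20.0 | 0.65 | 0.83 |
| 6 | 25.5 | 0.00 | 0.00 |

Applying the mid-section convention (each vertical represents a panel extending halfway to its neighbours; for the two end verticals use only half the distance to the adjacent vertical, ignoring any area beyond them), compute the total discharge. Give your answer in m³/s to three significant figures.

w_2 = (4.9 − 0.0)/2 = 2.45 m; q_2 = 0.55 × 0.38 × 2.45 = 0.5121 m³/s
w_3 = (14.2 − 3.0)/2 = 5.6 m; q_3 = 0.75 × 0.67 × 5.6 = 2.814 m³/s
w_4 = (20.0 − 4.9)/2 = 7.55 m; q_4 = 0.86 × 1.04 × 7.55 = 6.753 m³/s
w_5 = (25.5 − 14.2)/2 = 5.65 m; q_5 = 0.83 × 0.65 × 5.65 = 3.048 m³/s
Stations 1, 6 contribute zero (depth or velocity is 0).
Q = Σ qᵢ = 13.13 m³/s

13.1 m³/s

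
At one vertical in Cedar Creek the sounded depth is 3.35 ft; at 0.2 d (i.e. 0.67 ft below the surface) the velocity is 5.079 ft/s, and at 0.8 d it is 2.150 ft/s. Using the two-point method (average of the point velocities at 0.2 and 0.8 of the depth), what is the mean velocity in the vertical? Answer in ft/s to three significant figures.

v̄ = (5.079 + 2.150) / 2 = 3.615 ft/s

3.61 ft/s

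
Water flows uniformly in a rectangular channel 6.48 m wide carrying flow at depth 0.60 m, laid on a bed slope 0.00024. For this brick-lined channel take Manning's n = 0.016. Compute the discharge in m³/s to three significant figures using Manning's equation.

2.39 m³/s

A = b·y = 6.48 × 0.60 = 3.888 m²
P = b + 2y = 6.48 + 2×0.60 = 7.680 m
R = A/P = 3.888/7.680 = 0.5063 m
Q = (1/n)·A·R^(2/3)·S^(1/2) = (1/0.016) × 3.888 × 0.5063^(2/3) × 0.00024^(1/2) = 2.391 m³/s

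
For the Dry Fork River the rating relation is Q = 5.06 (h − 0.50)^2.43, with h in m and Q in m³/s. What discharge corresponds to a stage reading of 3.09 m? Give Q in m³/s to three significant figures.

Q = 5.06 × (3.09 − 0.50)^2.43 = 5.06 × 2.59^2.43 = 51.11 m³/s

51.1 m³/s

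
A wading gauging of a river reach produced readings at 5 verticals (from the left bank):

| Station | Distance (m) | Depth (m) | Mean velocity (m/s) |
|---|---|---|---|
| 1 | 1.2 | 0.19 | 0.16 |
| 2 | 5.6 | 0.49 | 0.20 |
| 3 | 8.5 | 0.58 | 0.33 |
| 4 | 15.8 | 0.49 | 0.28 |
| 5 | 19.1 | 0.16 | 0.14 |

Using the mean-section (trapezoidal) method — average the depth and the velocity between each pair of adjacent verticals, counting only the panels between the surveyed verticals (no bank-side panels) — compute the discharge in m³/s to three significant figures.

2.10 m³/s

Panel 1-2: Δb = 4.4 m, d̄ = (0.19+0.49)/2 = 0.34, v̄ = (0.16+0.20)/2 = 0.18 → q = 4.4×0.34×0.18 = 0.2693 m³/s
Panel 2-3: Δb = 2.9 m, d̄ = (0.49+0.58)/2 = 0.535, v̄ = (0.20+0.33)/2 = 0.265 → q = 2.9×0.535×0.265 = 0.4111 m³/s
Panel 3-4: Δb = 7.3 m, d̄ = (0.58+0.49)/2 = 0.535, v̄ = (0.33+0.28)/2 = 0.305 → q = 7.3×0.535×0.305 = 1.191 m³/s
Panel 4-5: Δb = 3.3 m, d̄ = (0.49+0.16)/2 = 0.325, v̄ = (0.28+0.14)/2 = 0.21 → q = 3.3×0.325×0.21 = 0.2252 m³/s
Q = Σ q = 2.097 m³/s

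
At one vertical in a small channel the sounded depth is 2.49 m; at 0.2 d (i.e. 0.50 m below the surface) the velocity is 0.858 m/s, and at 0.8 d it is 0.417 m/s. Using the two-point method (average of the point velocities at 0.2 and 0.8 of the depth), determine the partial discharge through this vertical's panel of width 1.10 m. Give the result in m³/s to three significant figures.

v̄ = (0.858 + 0.417) / 2 = 0.6375 m/s
q = v̄ × d × w = 0.6375 × 2.49 × 1.10 = 1.746 m³/s

1.75 m³/s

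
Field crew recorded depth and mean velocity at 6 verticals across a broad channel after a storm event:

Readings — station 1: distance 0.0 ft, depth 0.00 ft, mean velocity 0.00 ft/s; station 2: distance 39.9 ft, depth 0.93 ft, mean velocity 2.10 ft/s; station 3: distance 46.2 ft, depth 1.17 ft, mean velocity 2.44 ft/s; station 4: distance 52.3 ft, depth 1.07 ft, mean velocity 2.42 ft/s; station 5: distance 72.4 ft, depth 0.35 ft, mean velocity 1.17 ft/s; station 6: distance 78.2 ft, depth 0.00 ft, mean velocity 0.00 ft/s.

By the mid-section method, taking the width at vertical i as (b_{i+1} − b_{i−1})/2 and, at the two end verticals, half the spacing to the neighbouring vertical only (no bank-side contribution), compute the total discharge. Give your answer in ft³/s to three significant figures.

102 ft³/s

w_2 = (46.2 − 0.0)/2 = 23.1 ft; q_2 = 2.10 × 0.93 × 23.1 = 45.11 ft³/s
w_3 = (52.3 − 39.9)/2 = 6.2 ft; q_3 = 2.44 × 1.17 × 6.2 = 17.70 ft³/s
w_4 = (72.4 − 46.2)/2 = 13.1 ft; q_4 = 2.42 × 1.07 × 13.1 = 33.92 ft³/s
w_5 = (78.2 − 52.3)/2 = 12.95 ft; q_5 = 1.17 × 0.35 × 12.95 = 5.303 ft³/s
Stations 1, 6 contribute zero (depth or velocity is 0).
Q = Σ qᵢ = 102.0 ft³/s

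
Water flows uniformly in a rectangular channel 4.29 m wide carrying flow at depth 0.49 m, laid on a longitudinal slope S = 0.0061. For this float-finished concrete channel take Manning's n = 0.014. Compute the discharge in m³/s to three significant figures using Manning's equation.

6.35 m³/s

A = b·y = 4.29 × 0.49 = 2.102 m²
P = b + 2y = 4.29 + 2×0.49 = 5.270 m
R = A/P = 2.102/5.270 = 0.3989 m
Q = (1/n)·A·R^(2/3)·S^(1/2) = (1/0.014) × 2.102 × 0.3989^(2/3) × 0.0061^(1/2) = 6.355 m³/s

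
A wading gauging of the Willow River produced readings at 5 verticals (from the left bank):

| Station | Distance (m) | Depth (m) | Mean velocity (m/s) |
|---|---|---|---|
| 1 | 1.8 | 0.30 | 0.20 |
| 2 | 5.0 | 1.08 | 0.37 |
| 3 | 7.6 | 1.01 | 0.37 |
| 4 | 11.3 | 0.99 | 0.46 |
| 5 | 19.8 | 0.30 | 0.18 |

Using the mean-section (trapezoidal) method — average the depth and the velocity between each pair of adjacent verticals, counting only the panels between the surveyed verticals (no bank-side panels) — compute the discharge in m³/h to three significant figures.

17700 m³/h

Panel 1-2: Δb = 3.2 m, d̄ = (0.30+1.08)/2 = 0.69, v̄ = (0.20+0.37)/2 = 0.285 → q = 3.2×0.69×0.285 = 0.6293 m³/s
Panel 2-3: Δb = 2.6 m, d̄ = (1.08+1.01)/2 = 1.045, v̄ = (0.37+0.37)/2 = 0.37 → q = 2.6×1.045×0.37 = 1.005 m³/s
Panel 3-4: Δb = 3.7 m, d̄ = (1.01+0.99)/2 = 1, v̄ = (0.37+0.46)/2 = 0.415 → q = 3.7×1×0.415 = 1.536 m³/s
Panel 4-5: Δb = 8.5 m, d̄ = (0.99+0.30)/2 = 0.645, v̄ = (0.46+0.18)/2 = 0.32 → q = 8.5×0.645×0.32 = 1.754 m³/s
Q = Σ q = 4.924 m³/s
= 4.924 × 3600 = 17730 m³/h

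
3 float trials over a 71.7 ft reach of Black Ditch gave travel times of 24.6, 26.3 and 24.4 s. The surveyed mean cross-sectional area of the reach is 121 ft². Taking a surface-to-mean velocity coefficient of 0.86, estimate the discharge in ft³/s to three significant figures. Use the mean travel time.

t̄ = (24.6 + 26.3 + 24.4) / 3 = 25.1 s
v_surface = L / t̄ = 71.7 / 25.1 = 2.857 ft/s
v_mean = 0.86 × 2.857 = 2.457 ft/s
Q = A × v_mean = 121 × 2.457 = 297.3 ft³/s

297 ft³/s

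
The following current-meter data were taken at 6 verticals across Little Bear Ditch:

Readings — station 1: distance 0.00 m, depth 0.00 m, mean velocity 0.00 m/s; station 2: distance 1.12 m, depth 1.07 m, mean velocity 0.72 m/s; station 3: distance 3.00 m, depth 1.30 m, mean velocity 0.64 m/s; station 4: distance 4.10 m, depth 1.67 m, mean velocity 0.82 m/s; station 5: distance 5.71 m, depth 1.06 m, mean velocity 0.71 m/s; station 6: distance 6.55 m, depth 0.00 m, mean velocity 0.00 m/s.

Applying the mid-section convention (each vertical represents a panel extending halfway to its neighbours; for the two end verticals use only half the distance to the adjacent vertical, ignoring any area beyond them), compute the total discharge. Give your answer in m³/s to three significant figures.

w_2 = (3.00 − 0.00)/2 = 1.5 m; q_2 = 0.72 × 1.07 × 1.5 = 1.156 m³/s
w_3 = (4.10 − 1.12)/2 = 1.49 m; q_3 = 0.64 × 1.30 × 1.49 = 1.240 m³/s
w_4 = (5.71 − 3.00)/2 = 1.355 m; q_4 = 0.82 × 1.67 × 1.355 = 1.856 m³/s
w_5 = (6.55 − 4.10)/2 = 1.225 m; q_5 = 0.71 × 1.06 × 1.225 = 0.9219 m³/s
Stations 1, 6 contribute zero (depth or velocity is 0).
Q = Σ qᵢ = 5.173 m³/s

5.17 m³/s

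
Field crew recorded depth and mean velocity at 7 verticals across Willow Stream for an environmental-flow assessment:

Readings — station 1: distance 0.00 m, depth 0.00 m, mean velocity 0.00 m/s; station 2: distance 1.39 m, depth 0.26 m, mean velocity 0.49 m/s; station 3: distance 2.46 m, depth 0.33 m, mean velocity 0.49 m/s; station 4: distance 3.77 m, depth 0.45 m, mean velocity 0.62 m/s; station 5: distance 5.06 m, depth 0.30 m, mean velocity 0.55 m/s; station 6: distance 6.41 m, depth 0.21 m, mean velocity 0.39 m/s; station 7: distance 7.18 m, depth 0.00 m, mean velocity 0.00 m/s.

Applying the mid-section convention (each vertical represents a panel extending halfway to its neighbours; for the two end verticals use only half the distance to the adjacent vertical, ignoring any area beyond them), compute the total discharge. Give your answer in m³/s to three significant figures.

1.02 m³/s

w_2 = (2.46 − 0.00)/2 = 1.23 m; q_2 = 0.49 × 0.26 × 1.23 = 0.1567 m³/s
w_3 = (3.77 − 1.39)/2 = 1.19 m; q_3 = 0.49 × 0.33 × 1.19 = 0.1924 m³/s
w_4 = (5.06 − 2.46)/2 = 1.3 m; q_4 = 0.62 × 0.45 × 1.3 = 0.3627 m³/s
w_5 = (6.41 − 3.77)/2 = 1.32 m; q_5 = 0.55 × 0.30 × 1.32 = 0.2178 m³/s
w_6 = (7.18 − 5.06)/2 = 1.06 m; q_6 = 0.39 × 0.21 × 1.06 = 0.08681 m³/s
Stations 1, 7 contribute zero (depth or velocity is 0).
Q = Σ qᵢ = 1.016 m³/s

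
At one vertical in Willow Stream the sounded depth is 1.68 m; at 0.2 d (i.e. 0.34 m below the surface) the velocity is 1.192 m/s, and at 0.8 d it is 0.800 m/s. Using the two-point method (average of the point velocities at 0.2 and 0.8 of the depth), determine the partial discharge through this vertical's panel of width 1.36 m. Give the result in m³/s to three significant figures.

v̄ = (1.192 + 0.800) / 2 = 0.9960 m/s
q = v̄ × d × w = 0.9960 × 1.68 × 1.36 = 2.276 m³/s

2.28 m³/s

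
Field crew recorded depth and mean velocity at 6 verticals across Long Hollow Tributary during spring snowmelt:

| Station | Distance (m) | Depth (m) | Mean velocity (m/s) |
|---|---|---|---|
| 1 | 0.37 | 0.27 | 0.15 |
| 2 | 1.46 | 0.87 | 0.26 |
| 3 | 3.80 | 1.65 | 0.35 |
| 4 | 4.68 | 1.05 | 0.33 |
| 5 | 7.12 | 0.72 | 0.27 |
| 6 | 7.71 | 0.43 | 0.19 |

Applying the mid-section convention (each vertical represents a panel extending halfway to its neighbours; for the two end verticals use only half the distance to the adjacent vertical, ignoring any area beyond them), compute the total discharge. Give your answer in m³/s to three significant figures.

2.23 m³/s

w_1 = (1.46 − 0.37)/2 = 0.545 m; q_1 = 0.15 × 0.27 × 0.545 = 0.02207 m³/s
w_2 = (3.80 − 0.37)/2 = 1.715 m; q_2 = 0.26 × 0.87 × 1.715 = 0.3879 m³/s
w_3 = (4.68 − 1.46)/2 = 1.61 m; q_3 = 0.35 × 1.65 × 1.61 = 0.9298 m³/s
w_4 = (7.12 − 3.80)/2 = 1.66 m; q_4 = 0.33 × 1.05 × 1.66 = 0.5752 m³/s
w_5 = (7.71 − 4.68)/2 = 1.515 m; q_5 = 0.27 × 0.72 × 1.515 = 0.2945 m³/s
w_6 = (7.71 − 7.12)/2 = 0.295 m; q_6 = 0.19 × 0.43 × 0.295 = 0.02410 m³/s
Q = Σ qᵢ = 2.234 m³/s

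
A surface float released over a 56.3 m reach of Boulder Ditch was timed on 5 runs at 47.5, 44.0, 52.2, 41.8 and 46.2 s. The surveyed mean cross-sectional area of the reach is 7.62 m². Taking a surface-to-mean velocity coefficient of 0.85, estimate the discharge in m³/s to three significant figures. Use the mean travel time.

7.87 m³/s

t̄ = (47.5 + 44.0 + 52.2 + 41.8 + 46.2) / 5 = 46.34 s
v_surface = L / t̄ = 56.3 / 46.34 = 1.215 m/s
v_mean = 0.85 × 1.215 = 1.033 m/s
Q = A × v_mean = 7.62 × 1.033 = 7.869 m³/s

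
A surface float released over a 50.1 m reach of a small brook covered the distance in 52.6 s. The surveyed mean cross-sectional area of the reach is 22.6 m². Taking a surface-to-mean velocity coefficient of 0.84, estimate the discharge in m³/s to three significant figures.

18.1 m³/s

v_surface = L / t̄ = 50.1 / 52.6 = 0.9525 m/s
v_mean = 0.84 × 0.9525 = 0.8001 m/s
Q = A × v_mean = 22.6 × 0.8001 = 18.08 m³/s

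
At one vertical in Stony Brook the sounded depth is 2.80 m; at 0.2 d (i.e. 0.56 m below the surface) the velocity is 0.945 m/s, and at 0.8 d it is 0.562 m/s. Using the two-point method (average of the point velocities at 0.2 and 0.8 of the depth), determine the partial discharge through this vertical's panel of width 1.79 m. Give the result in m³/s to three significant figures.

3.78 m³/s

v̄ = (0.945 + 0.562) / 2 = 0.7535 m/s
q = v̄ × d × w = 0.7535 × 2.80 × 1.79 = 3.777 m³/s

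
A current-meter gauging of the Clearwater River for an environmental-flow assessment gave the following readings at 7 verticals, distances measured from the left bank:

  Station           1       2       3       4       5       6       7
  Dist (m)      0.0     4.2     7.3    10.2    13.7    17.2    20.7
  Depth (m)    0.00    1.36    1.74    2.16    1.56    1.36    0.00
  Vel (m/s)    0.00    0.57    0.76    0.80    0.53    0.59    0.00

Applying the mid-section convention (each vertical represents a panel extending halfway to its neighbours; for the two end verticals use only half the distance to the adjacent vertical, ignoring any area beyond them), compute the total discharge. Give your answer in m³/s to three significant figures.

w_2 = (7.3 − 0.0)/2 = 3.65 m; q_2 = 0.57 × 1.36 × 3.65 = 2.829 m³/s
w_3 = (10.2 − 4.2)/2 = 3 m; q_3 = 0.76 × 1.74 × 3 = 3.967 m³/s
w_4 = (13.7 − 7.3)/2 = 3.2 m; q_4 = 0.80 × 2.16 × 3.2 = 5.530 m³/s
w_5 = (17.2 − 10.2)/2 = 3.5 m; q_5 = 0.53 × 1.56 × 3.5 = 2.894 m³/s
w_6 = (20.7 − 13.7)/2 = 3.5 m; q_6 = 0.59 × 1.36 × 3.5 = 2.808 m³/s
Stations 1, 7 contribute zero (depth or velocity is 0).
Q = Σ qᵢ = 18.03 m³/s

18.0 m³/s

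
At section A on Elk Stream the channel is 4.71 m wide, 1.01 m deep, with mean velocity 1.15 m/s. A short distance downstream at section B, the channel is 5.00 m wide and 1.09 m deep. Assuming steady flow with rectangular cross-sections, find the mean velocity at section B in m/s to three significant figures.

1.00 m/s

Q = A₁V₁ = (4.71×1.01) × 1.15 = 5.471 m³/s
A₂ = 5.00 × 1.09 = 5.450 m²
V₂ = Q/A₂ = 5.471/5.450 = 1.004 m/s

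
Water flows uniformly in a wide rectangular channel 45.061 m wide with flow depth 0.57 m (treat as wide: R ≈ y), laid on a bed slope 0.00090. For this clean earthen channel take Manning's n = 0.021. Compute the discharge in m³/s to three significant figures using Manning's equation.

A = b·y = 45.061 × 0.57 = 25.68 m²
Wide channel: R ≈ y = 0.57 m
Q = (1/n)·A·R^(2/3)·S^(1/2) = (1/0.021) × 25.68 × 0.5700^(2/3) × 0.00090^(1/2) = 25.22 m³/s

25.2 m³/s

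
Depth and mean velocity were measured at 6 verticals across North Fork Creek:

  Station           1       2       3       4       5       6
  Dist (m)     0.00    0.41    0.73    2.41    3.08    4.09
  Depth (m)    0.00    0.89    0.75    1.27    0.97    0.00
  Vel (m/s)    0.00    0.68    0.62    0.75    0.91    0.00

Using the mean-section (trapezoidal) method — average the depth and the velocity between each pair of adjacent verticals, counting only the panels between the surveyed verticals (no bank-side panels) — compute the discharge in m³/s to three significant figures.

2.24 m³/s

Panel 1-2: Δb = 0.41 m, d̄ = (0.00+0.89)/2 = 0.445, v̄ = (0.00+0.68)/2 = 0.34 → q = 0.41×0.445×0.34 = 0.06203 m³/s
Panel 2-3: Δb = 0.32 m, d̄ = (0.89+0.75)/2 = 0.82, v̄ = (0.68+0.62)/2 = 0.65 → q = 0.32×0.82×0.65 = 0.1706 m³/s
Panel 3-4: Δb = 1.68 m, d̄ = (0.75+1.27)/2 = 1.01, v̄ = (0.62+0.75)/2 = 0.685 → q = 1.68×1.01×0.685 = 1.162 m³/s
Panel 4-5: Δb = 0.67 m, d̄ = (1.27+0.97)/2 = 1.12, v̄ = (0.75+0.91)/2 = 0.83 → q = 0.67×1.12×0.83 = 0.6228 m³/s
Panel 5-6: Δb = 1.01 m, d̄ = (0.97+0.00)/2 = 0.485, v̄ = (0.91+0.00)/2 = 0.455 → q = 1.01×0.485×0.455 = 0.2229 m³/s
Q = Σ q = 2.241 m³/s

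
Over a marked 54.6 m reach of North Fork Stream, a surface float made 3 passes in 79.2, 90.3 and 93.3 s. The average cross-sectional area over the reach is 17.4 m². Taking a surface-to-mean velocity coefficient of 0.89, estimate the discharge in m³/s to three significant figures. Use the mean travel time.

t̄ = (79.2 + 90.3 + 93.3) / 3 = 87.6 s
v_surface = L / t̄ = 54.6 / 87.6 = 0.6233 m/s
v_mean = 0.89 × 0.6233 = 0.5547 m/s
Q = A × v_mean = 17.4 × 0.5547 = 9.652 m³/s

9.65 m³/s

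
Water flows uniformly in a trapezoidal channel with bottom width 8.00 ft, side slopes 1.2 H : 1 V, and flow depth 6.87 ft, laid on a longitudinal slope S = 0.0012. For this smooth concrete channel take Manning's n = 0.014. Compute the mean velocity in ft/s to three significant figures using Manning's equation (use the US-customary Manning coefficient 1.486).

A = (b + z·y)·y = (8.00 + 1.2×6.87)×6.87 = 111.6 ft²
P = b + 2y√(1+z²) = 8.00 + 2×6.87×√(1+1.2²) = 29.46 ft
R = A/P = 111.6/29.46 = 3.788 ft
Q = (1.486/n)·A·R^(2/3)·S^(1/2) = (1.486/0.014) × 111.6 × 3.788^(2/3) × 0.0012^(1/2) = 997.1 ft³/s
V = Q/A = 997.1/111.6 = 8.934 ft/s

8.93 ft/s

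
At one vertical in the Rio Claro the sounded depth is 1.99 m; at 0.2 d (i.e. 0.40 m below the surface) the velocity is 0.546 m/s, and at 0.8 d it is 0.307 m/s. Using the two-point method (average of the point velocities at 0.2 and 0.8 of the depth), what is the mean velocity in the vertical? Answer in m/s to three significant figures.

v̄ = (0.546 + 0.307) / 2 = 0.4265 m/s

0.427 m/s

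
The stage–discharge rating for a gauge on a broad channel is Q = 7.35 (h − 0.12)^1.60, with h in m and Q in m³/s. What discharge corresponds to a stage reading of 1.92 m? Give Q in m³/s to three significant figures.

18.8 m³/s

Q = 7.35 × (1.92 − 0.12)^1.60 = 7.35 × 1.8^1.60 = 18.82 m³/s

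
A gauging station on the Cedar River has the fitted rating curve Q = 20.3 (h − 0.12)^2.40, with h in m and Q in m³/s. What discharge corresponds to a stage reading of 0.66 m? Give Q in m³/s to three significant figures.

Q = 20.3 × (0.66 − 0.12)^2.40 = 20.3 × 0.54^2.40 = 4.626 m³/s

4.63 m³/s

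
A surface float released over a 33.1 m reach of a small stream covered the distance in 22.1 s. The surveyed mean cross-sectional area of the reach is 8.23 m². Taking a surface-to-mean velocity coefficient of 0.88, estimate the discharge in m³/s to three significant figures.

v_surface = L / t̄ = 33.1 / 22.1 = 1.498 m/s
v_mean = 0.88 × 1.498 = 1.318 m/s
Q = A × v_mean = 8.23 × 1.318 = 10.85 m³/s

10.8 m³/s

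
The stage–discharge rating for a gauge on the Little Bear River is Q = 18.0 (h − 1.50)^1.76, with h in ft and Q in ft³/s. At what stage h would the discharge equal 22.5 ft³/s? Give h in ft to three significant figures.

2.64 ft

h − h₀ = (Q/C)^(1/b) = (22.5/18.0)^(1/1.76) = 1.135 ft
h = 1.50 + 1.135 = 2.635 ft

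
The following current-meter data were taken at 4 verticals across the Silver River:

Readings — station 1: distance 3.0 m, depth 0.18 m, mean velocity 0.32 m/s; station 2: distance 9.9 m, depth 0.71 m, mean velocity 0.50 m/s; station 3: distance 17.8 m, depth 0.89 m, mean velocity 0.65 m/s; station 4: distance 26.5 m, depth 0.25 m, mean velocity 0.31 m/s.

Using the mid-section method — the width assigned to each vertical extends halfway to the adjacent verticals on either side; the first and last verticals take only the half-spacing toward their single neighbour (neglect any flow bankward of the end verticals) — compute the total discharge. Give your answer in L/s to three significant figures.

w_1 = (9.9 − 3.0)/2 = 3.45 m; q_1 = 0.32 × 0.18 × 3.45 = 0.1987 m³/s
w_2 = (17.8 − 3.0)/2 = 7.4 m; q_2 = 0.50 × 0.71 × 7.4 = 2.627 m³/s
w_3 = (26.5 − 9.9)/2 = 8.3 m; q_3 = 0.65 × 0.89 × 8.3 = 4.802 m³/s
w_4 = (26.5 − 17.8)/2 = 4.35 m; q_4 = 0.31 × 0.25 × 4.35 = 0.3371 m³/s
Q = Σ qᵢ = 7.964 m³/s
= 7.964 × 1000 = 7964 L/s

7960 L/s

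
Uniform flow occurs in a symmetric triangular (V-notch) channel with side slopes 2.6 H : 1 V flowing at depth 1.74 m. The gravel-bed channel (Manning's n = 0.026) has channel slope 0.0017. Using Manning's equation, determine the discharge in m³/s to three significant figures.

A = z·y² = 2.6×1.74² = 7.872 m²
P = 2y√(1+z²) = 2×1.74×√(1+2.6²) = 9.694 m
R = A/P = 7.872/9.694 = 0.8120 m
Q = (1/n)·A·R^(2/3)·S^(1/2) = (1/0.026) × 7.872 × 0.8120^(2/3) × 0.0017^(1/2) = 10.87 m³/s

10.9 m³/s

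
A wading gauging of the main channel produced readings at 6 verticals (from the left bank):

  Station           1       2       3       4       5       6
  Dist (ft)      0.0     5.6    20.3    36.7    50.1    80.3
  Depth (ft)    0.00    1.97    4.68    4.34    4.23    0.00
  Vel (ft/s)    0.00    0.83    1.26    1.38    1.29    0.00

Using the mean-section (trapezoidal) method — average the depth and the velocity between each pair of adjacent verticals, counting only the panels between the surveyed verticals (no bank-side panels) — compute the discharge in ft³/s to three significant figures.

269 ft³/s

Panel 1-2: Δb = 5.6 ft, d̄ = (0.00+1.97)/2 = 0.985, v̄ = (0.00+0.83)/2 = 0.415 → q = 5.6×0.985×0.415 = 2.289 ft³/s
Panel 2-3: Δb = 14.7 ft, d̄ = (1.97+4.68)/2 = 3.325, v̄ = (0.83+1.26)/2 = 1.045 → q = 14.7×3.325×1.045 = 51.08 ft³/s
Panel 3-4: Δb = 16.4 ft, d̄ = (4.68+4.34)/2 = 4.51, v̄ = (1.26+1.38)/2 = 1.32 → q = 16.4×4.51×1.32 = 97.63 ft³/s
Panel 4-5: Δb = 13.4 ft, d̄ = (4.34+4.23)/2 = 4.285, v̄ = (1.38+1.29)/2 = 1.335 → q = 13.4×4.285×1.335 = 76.65 ft³/s
Panel 5-6: Δb = 30.2 ft, d̄ = (4.23+0.00)/2 = 2.115, v̄ = (1.29+0.00)/2 = 0.645 → q = 30.2×2.115×0.645 = 41.20 ft³/s
Q = Σ q = 268.9 ft³/s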